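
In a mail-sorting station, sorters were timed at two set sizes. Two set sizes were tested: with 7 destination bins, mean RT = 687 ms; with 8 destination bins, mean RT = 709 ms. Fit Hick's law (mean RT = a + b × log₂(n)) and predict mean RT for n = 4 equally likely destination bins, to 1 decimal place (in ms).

594.8 ms

With log₂ n on the abscissa the relation is linear; from the two conditions:
  b = (709 − 687) / (log₂ 8 − log₂ 7) = 22 / (3 − 2.8074) = 114.200 ms/bit
  a = 687 − 114.200 × 2.8074 = 366.401 ms
Then RT(4) = 366.401 + 114.200 × log₂ 4 = 366.401 + 114.200 × 2 ≈ 594.800 ms.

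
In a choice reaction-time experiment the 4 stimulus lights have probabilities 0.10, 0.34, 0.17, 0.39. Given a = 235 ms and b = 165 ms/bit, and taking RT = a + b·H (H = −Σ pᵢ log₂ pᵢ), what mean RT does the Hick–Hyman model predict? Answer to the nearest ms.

H = 0.10·log₂(1/0.10) + 0.34·log₂(1/0.34) + 0.17·log₂(1/0.17) + 0.39·log₂(1/0.39) = 1.8258 bits.
RT = 235 + 165 × 1.8258 = 536.25 ms.

536 ms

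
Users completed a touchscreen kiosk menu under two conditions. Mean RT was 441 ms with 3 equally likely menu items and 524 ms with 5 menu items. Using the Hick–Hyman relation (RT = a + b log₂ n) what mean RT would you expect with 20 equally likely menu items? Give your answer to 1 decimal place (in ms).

749.2 ms

With log₂ n on the abscissa the relation is linear; from the two conditions:
  b = (524 − 441) / (log₂ 5 − log₂ 3) = 83 / (2.3219 − 1.5850) = 112.624 ms/bit
  a = 441 − 112.624 × 1.5850 = 262.495 ms
Then RT(20) = 262.495 + 112.624 × log₂ 20 = 262.495 + 112.624 × 4.3219 ≈ 749.248 ms.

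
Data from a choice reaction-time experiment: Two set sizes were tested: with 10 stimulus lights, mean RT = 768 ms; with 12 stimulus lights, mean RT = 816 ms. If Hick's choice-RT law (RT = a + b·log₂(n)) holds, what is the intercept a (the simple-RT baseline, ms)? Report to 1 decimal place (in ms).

161.8 ms

The slope on a log₂ axis is (816 − 768) / (3.5850 − 3.3219) = 182.486 ms/bit.
Intercept: a = 768 − 182.486·log₂(10) = 161.796 ms.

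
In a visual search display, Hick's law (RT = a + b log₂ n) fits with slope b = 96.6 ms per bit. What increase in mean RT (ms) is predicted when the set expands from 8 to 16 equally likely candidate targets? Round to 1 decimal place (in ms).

Only the slope matters, since a is common to both: ΔRT = b·log₂(n₂/n₁).
log₂(16) − log₂(8) = log₂(16/8) = log₂(2) = 1.
ΔRT = 96.6 × 1.0000 = 96.600 ms.

96.6 ms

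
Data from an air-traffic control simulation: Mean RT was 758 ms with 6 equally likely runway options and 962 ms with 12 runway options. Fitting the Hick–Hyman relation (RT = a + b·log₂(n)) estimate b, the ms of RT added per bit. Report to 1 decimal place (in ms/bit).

204.0 ms/bit

Slope: b = (962 − 758) / (log₂ 12 − log₂ 6) = 204/1.0000 = 204.000 ms/bit.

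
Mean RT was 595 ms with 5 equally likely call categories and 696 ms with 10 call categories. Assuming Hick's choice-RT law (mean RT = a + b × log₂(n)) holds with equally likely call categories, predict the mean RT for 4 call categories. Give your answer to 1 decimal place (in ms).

RT is linear in log₂ n, so two points fix the line:
  b = (696 − 595) / (log₂ 10 − log₂ 5) = 101 / (3.3219 − 2.3219) = 101.000 ms/bit
  a = 595 − 101.000 × 2.3219 = 360.485 ms
Then RT(4) = 360.485 + 101.000 × log₂ 4 = 360.485 + 101.000 × 2 ≈ 562.485 ms.

562.5 ms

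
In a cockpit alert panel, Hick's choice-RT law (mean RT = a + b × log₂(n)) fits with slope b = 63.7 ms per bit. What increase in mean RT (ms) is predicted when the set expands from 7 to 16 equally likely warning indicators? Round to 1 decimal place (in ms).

Only the slope matters, since a is common to both: ΔRT = b·log₂(n₂/n₁).
log₂(16) − log₂(7) = 4 − 2.8074 = 1.1926.
ΔRT = 63.7 × 1.1926 = 75.971 ms.

76.0 ms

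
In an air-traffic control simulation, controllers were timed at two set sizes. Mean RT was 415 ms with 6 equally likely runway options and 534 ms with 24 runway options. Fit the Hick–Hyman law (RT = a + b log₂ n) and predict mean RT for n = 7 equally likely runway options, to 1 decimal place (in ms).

428.2 ms

Solve the two-equation system in a and b:
  b = (534 − 415) / (log₂ 24 − log₂ 6) = 119 / (4.5850 − 2.5850) = 59.500 ms/bit
  a = 415 − 59.500 × 2.5850 = 261.195 ms
Then RT(7) = 261.195 + 59.500 × log₂ 7 = 261.195 + 59.500 × 2.8074 ≈ 428.232 ms.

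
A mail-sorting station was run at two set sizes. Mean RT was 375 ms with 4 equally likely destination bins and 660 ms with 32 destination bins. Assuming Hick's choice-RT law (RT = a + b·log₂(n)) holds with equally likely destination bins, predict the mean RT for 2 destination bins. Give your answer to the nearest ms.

RT is linear in log₂ n, so two points fix the line:
  b = (660 − 375) / (log₂ 32 − log₂ 4) = 285 / (5 − 2) = 95 ms/bit
  a = 375 − 95 × 2 = 185 ms
Then RT(2) = 185 + 95 × log₂ 2 = 185 + 95 × 1 ≈ 280.000 ms.

280 ms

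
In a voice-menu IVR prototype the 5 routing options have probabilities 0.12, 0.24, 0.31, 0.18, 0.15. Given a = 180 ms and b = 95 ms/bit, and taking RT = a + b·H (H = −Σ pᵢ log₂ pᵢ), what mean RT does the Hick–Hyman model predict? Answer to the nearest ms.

H = 0.12·log₂(1/0.12) + 0.24·log₂(1/0.24) + 0.31·log₂(1/0.31) + 0.18·log₂(1/0.18) + 0.15·log₂(1/0.15) = 2.2408 bits.
RT = 180 + 95 × 2.2408 = 392.88 ms.

393 ms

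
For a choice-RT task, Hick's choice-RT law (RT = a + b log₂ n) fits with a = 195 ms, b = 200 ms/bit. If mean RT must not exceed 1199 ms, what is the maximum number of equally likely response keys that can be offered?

32

Set 195 + 200·log₂ n ≤ 1199 → log₂ n ≤ (1199 − 195)/200 = 5.0200.
So n ≤ 2^5.0200 = 32.447; the largest integer n is 32.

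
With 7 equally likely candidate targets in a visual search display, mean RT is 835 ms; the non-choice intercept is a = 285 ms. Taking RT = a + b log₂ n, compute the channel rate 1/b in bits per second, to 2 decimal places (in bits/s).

Choice component = 835 − 285 = 550 ms over log₂(7) = 2.8074 bits.
b = 550 / 2.8074 = 195.914 ms/bit, so 1/b = 5.104 bits/s.

5.10 bits/s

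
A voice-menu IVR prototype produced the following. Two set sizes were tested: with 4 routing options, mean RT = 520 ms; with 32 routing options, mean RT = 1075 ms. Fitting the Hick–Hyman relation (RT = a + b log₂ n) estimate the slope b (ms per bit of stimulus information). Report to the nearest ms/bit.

The slope on a log₂ axis is (1075 − 520) / (5 − 2) = 185 ms/bit.

185 ms/bit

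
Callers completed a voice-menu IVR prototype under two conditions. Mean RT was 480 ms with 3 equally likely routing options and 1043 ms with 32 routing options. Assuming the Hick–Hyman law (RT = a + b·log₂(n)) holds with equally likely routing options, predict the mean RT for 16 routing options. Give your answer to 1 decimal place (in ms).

With log₂ n on the abscissa the relation is linear; from the two conditions:
  b = (1043 − 480) / (log₂ 32 − log₂ 3) = 563 / (5 − 1.5850) = 164.859 ms/bit
  a = 480 − 164.859 × 1.5850 = 218.705 ms
Then RT(16) = 218.705 + 164.859 × log₂ 16 = 218.705 + 164.859 × 4 ≈ 878.141 ms.

878.1 ms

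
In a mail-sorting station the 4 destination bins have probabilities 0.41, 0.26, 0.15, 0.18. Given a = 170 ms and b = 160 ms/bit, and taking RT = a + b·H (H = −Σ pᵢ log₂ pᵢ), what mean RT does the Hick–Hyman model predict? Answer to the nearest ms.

472 ms

H = 0.41·log₂(1/0.41) + 0.26·log₂(1/0.26) + 0.15·log₂(1/0.15) + 0.18·log₂(1/0.18) = 1.8885 bits.
RT = 170 + 160 × 1.8885 = 472.16 ms.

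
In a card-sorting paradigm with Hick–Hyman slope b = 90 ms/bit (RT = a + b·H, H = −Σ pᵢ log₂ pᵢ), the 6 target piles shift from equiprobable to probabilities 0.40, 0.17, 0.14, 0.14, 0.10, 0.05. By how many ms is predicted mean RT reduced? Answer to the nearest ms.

25 ms

Equiprobable entropy H₀ = log₂ 6 = 2.5850 bits.
Skewed entropy H = −Σ pᵢ log₂ pᵢ = 2.3059 bits.
ΔRT = b·(H₀ − H) = 90 × 0.2791 = 25.12 ms.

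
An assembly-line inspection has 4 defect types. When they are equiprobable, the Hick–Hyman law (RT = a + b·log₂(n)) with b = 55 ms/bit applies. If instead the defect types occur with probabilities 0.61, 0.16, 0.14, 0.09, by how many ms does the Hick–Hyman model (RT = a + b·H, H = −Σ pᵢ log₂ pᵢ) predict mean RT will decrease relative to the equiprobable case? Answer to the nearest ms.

24 ms

The RT saving is b·ΔH. Equiprobable H₀ = log₂(4) = 2.0000 bits; with the given probabilities H = 1.5678 bits.
b·(H₀ − H) = 55 × (2.0000 − 1.5678) = 23.77 ms.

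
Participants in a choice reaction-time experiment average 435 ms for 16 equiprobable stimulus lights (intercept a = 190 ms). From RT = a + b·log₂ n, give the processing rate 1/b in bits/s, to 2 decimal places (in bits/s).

16.33 bits/s

Choice component = 435 − 190 = 245 ms over log₂(16) = 4 bits.
b = 245 / 4 = 61.250 ms/bit, so 1/b = 16.327 bits/s.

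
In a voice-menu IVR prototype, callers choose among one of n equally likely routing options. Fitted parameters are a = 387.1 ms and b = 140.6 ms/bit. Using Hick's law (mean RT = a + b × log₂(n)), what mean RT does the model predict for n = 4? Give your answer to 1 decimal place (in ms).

log₂(4) = 2 bits, so RT = 387.1 + 140.6 × 2 ≈ 668.300 ms.

668.3 ms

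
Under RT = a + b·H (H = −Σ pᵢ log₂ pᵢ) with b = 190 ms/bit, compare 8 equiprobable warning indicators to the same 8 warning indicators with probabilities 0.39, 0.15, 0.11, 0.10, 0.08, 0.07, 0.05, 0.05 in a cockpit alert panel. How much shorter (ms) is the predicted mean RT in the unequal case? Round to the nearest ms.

73 ms

The RT saving is b·ΔH. Equiprobable H₀ = log₂(8) = 3.0000 bits; with the given probabilities H = 2.6151 bits.
b·(H₀ − H) = 190 × (3.0000 − 2.6151) = 73.14 ms.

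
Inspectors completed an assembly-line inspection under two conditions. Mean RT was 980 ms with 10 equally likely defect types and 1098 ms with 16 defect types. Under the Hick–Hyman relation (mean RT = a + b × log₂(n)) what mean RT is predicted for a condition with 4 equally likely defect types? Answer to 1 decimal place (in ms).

750.0 ms

RT is linear in log₂ n, so two points fix the line:
  b = (1098 − 980) / (log₂ 16 − log₂ 10) = 118 / (4 − 3.3219) = 174.023 ms/bit
  a = 980 − 174.023 × 3.3219 = 401.909 ms
Then RT(4) = 401.909 + 174.023 × log₂ 4 = 401.909 + 174.023 × 2 ≈ 749.954 ms.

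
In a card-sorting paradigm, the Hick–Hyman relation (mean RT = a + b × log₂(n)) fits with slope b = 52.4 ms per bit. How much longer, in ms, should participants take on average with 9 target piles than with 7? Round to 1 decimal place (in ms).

The intercept a cancels: ΔRT = b·(log₂ n₂ − log₂ n₁) = b·log₂(n₂/n₁).
log₂(9) − log₂(7) = 3.1699 − 2.8074 = 0.3626.
ΔRT = 52.4 × 0.3626 = 18.999 ms.

19.0 ms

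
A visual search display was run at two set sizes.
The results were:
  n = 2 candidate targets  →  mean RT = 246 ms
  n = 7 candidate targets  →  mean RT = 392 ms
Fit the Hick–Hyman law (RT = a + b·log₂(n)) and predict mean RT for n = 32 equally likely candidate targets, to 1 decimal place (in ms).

569.1 ms

RT is linear in log₂ n, so two points fix the line:
  b = (392 − 246) / (log₂ 7 − log₂ 2) = 146 / (2.8074 − 1) = 80.781 ms/bit
  a = 246 − 80.781 × 1 = 165.219 ms
Then RT(32) = 165.219 + 80.781 × log₂ 32 = 165.219 + 80.781 × 5 ≈ 569.124 ms.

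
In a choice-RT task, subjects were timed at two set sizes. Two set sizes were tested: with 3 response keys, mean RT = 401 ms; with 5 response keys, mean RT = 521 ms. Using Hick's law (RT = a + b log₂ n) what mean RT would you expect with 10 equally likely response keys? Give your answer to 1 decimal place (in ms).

683.8 ms

RT is linear in log₂ n, so two points fix the line:
  b = (521 − 401) / (log₂ 5 − log₂ 3) = 120 / (2.3219 − 1.5850) = 162.830 ms/bit
  a = 401 − 162.830 × 1.5850 = 142.921 ms
Then RT(10) = 142.921 + 162.830 × log₂ 10 = 142.921 + 162.830 × 3.3219 ≈ 683.830 ms.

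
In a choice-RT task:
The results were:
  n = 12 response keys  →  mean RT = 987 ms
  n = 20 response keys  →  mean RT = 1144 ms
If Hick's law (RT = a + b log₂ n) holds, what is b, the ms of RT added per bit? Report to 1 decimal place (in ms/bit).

Slope: b = (1144 − 987) / (log₂ 20 − log₂ 12) = 157/0.7370 = 213.036 ms/bit.

213.0 ms/bit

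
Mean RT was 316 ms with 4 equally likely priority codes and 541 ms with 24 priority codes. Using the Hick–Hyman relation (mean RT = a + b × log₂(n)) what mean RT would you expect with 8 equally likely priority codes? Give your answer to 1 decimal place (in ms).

403.0 ms

Fit slope and intercept:
  b = (541 − 316) / (log₂ 24 − log₂ 4) = 225 / (4.5850 − 2) = 87.042 ms/bit
  a = 316 − 87.042 × 2 = 141.916 ms
Then RT(8) = 141.916 + 87.042 × log₂ 8 = 141.916 + 87.042 × 3 ≈ 403.042 ms.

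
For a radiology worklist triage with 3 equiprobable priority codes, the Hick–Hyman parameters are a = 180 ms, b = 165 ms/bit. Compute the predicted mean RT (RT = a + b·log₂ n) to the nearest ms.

442 ms

log₂(3) = 1.5850 bits, so RT = 180 + 165 × 1.5850 ≈ 441.519 ms.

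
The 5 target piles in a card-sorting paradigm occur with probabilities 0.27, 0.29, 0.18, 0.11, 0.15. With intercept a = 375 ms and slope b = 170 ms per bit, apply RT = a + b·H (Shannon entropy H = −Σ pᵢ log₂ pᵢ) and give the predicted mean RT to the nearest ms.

755 ms

Entropy contributions −pᵢ log₂ pᵢ: 0.5100, 0.5179, 0.4453, 0.3503, 0.4105; sum H = 2.2341 bits.
RT = a + bH = 375 + 170·2.2341 = 754.79 ms.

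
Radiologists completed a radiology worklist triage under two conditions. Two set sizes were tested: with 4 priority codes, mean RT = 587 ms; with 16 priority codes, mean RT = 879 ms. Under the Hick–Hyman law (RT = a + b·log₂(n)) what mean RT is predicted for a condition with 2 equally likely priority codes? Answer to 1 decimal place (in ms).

Fit slope and intercept:
  b = (879 − 587) / (log₂ 16 − log₂ 4) = 292 / (4 − 2) = 146.000 ms/bit
  a = 587 − 146.000 × 2 = 295.000 ms
Then RT(2) = 295.000 + 146.000 × log₂ 2 = 295.000 + 146.000 × 1 ≈ 441.000 ms.

441.0 ms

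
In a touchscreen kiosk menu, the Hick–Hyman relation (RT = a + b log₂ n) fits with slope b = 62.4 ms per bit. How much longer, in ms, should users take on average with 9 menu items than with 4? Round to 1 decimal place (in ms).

73.0 ms

Only the slope matters, since a is common to both: ΔRT = b·log₂(n₂/n₁).
log₂(9) − log₂(4) = 3.1699 − 2 = 1.1699.
ΔRT = 62.4 × 1.1699 = 73.003 ms.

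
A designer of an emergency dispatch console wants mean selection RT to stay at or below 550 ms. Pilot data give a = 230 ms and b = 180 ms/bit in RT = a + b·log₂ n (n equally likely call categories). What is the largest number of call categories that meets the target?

180·log₂ n ≤ 550 − 230 = 320, giving log₂ n ≤ 1.7778 and n ≤ 3.429. The largest whole number is 3.

3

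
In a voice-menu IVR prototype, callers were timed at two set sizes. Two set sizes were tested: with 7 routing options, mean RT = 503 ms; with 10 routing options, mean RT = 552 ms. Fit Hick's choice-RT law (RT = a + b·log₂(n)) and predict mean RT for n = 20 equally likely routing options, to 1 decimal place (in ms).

647.2 ms

RT is linear in log₂ n, so two points fix the line:
  b = (552 − 503) / (log₂ 10 − log₂ 7) = 49 / (3.3219 − 2.8074) = 95.225 ms/bit
  a = 503 − 95.225 × 2.8074 = 235.671 ms
Then RT(20) = 235.671 + 95.225 × log₂ 20 = 235.671 + 95.225 × 4.3219 ≈ 647.225 ms.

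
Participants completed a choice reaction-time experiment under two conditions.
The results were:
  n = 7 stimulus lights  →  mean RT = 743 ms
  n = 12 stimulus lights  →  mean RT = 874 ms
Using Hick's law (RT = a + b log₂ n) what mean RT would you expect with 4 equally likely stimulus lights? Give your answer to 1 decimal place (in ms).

607.0 ms

Solve the two-equation system in a and b:
  b = (874 − 743) / (log₂ 12 − log₂ 7) = 131 / (3.5850 − 2.8074) = 168.465 ms/bit
  a = 743 − 168.465 × 2.8074 = 270.058 ms
Then RT(4) = 270.058 + 168.465 × log₂ 4 = 270.058 + 168.465 × 2 ≈ 606.989 ms.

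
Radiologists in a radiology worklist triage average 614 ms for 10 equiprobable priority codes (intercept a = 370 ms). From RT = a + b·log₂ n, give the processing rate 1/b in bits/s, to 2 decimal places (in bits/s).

13.61 bits/s

b = (614 − 370)/log₂ 10 = 244/3.3219 = 73.451 ms per bit = 0.07345 s/bit; the reciprocal is 13.614 bits/s.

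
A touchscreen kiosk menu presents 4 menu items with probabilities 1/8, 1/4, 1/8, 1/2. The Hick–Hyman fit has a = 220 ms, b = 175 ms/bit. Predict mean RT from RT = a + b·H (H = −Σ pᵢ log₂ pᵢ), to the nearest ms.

H = −Σ pᵢ log₂ pᵢ = 0.125·3 + 0.25·2 + 0.125·3 + 0.5·1 = 1.750 bits.
RT = 220 + 175 × 1.750 = 526.25 ms.

526 ms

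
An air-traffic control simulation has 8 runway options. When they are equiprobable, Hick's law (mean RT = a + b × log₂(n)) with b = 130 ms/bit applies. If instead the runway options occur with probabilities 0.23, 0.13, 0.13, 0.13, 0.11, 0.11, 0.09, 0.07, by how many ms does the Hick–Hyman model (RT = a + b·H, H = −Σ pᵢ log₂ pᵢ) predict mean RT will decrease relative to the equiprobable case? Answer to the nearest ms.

The RT saving is b·ΔH. Equiprobable H₀ = log₂(8) = 3.0000 bits; with the given probabilities H = 2.9174 bits.
b·(H₀ − H) = 130 × (3.0000 − 2.9174) = 10.74 ms.

11 ms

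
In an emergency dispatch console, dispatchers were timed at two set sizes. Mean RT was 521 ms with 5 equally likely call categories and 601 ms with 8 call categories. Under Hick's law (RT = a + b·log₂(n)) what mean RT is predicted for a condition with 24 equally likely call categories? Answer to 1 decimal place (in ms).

With log₂ n on the abscissa the relation is linear; from the two conditions:
  b = (601 − 521) / (log₂ 8 − log₂ 5) = 80 / (3 − 2.3219) = 117.982 ms/bit
  a = 521 − 117.982 × 2.3219 = 247.055 ms
Then RT(24) = 247.055 + 117.982 × log₂ 24 = 247.055 + 117.982 × 4.5850 ≈ 787.996 ms.

788.0 ms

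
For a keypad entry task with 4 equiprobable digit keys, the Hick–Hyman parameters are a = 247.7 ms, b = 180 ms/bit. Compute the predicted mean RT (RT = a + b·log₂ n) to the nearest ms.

log₂(4) = 2 bits, so RT = 247.7 + 180 × 2 ≈ 607.700 ms.

608 ms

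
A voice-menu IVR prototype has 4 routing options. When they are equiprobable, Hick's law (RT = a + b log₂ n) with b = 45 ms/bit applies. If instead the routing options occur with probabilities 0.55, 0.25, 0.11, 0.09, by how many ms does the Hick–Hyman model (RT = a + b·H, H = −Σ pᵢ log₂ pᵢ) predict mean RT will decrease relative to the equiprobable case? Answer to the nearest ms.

16 ms

Equiprobable entropy H₀ = log₂ 4 = 2.0000 bits.
Skewed entropy H = −Σ pᵢ log₂ pᵢ = 1.6373 bits.
ΔRT = b·(H₀ − H) = 45 × 0.3627 = 16.32 ms.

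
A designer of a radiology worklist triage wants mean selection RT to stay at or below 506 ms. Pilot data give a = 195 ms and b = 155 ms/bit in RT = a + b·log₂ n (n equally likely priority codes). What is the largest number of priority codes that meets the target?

Information budget: (506 − 195)/155 = 2.0065 bits, so n ≤ 2^2.0065 = 4.018 → at most 4.

4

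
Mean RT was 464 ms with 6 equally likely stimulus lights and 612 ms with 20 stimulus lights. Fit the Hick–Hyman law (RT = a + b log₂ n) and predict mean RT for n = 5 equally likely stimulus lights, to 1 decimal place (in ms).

With log₂ n on the abscissa the relation is linear; from the two conditions:
  b = (612 − 464) / (log₂ 20 − log₂ 6) = 148 / (4.3219 − 2.5850) = 85.206 ms/bit
  a = 464 − 85.206 × 2.5850 = 243.746 ms
Then RT(5) = 243.746 + 85.206 × log₂ 5 = 243.746 + 85.206 × 2.3219 ≈ 441.588 ms.

441.6 ms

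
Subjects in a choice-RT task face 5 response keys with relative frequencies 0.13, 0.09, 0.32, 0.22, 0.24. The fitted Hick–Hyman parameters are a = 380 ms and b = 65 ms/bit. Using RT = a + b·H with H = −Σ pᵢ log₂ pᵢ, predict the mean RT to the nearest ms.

523 ms

Entropy contributions −pᵢ log₂ pᵢ: 0.3826, 0.3127, 0.5260, 0.4806, 0.4941; sum H = 2.1960 bits.
RT = a + bH = 380 + 65·2.1960 = 522.74 ms.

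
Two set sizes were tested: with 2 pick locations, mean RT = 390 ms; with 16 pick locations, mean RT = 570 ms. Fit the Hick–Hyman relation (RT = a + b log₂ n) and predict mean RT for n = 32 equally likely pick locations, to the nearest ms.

RT is linear in log₂ n, so two points fix the line:
  b = (570 − 390) / (log₂ 16 − log₂ 2) = 180 / (4 − 1) = 60 ms/bit
  a = 390 − 60 × 1 = 330 ms
Then RT(32) = 330 + 60 × log₂ 32 = 330 + 60 × 5 ≈ 630.000 ms.

630 ms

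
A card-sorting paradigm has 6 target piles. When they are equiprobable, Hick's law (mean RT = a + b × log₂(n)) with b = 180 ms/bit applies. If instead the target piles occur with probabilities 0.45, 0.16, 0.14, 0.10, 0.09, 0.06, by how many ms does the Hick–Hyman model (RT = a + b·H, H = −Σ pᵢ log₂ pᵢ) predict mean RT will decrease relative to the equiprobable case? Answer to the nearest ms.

64 ms

Equiprobable entropy H₀ = log₂ 6 = 2.5850 bits.
Skewed entropy H = −Σ pᵢ log₂ pᵢ = 2.2269 bits.
ΔRT = b·(H₀ − H) = 180 × 0.3581 = 64.45 ms.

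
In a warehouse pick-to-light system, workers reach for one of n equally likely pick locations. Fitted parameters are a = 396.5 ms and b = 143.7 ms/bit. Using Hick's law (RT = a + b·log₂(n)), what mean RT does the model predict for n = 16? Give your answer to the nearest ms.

971 ms

log₂(16) = 4 bits, so RT = 396.5 + 143.7 × 4 ≈ 971.300 ms.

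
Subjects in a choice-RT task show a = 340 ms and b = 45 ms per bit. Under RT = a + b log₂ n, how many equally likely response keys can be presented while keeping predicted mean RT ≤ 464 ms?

6

Set 340 + 45·log₂ n ≤ 464 → log₂ n ≤ (464 − 340)/45 = 2.7556.
So n ≤ 2^2.7556 = 6.753; the largest integer n is 6.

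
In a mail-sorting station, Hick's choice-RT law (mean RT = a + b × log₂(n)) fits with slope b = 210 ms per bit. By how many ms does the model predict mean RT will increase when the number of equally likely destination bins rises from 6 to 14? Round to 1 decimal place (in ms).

256.7 ms

The intercept a cancels: ΔRT = b·(log₂ n₂ − log₂ n₁) = b·log₂(n₂/n₁).
log₂(14) − log₂(6) = 3.8074 − 2.5850 = 1.2224.
ΔRT = 210 × 1.2224 = 256.702 ms.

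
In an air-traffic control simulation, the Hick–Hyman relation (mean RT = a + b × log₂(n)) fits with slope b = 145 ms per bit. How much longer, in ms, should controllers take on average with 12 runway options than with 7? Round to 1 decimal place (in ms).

112.8 ms

The intercept a cancels: ΔRT = b·(log₂ n₂ − log₂ n₁) = b·log₂(n₂/n₁).
log₂(12) − log₂(7) = 3.5850 − 2.8074 = 0.7776.
ΔRT = 145 × 0.7776 = 112.753 ms.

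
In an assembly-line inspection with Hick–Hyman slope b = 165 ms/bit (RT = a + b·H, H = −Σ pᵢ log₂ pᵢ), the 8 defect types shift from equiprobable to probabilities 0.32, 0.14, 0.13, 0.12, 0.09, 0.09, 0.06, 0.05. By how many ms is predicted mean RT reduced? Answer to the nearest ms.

40 ms

Equiprobable entropy H₀ = log₂ 8 = 3.0000 bits.
Skewed entropy H = −Σ pᵢ log₂ pᵢ = 2.7578 bits.
ΔRT = b·(H₀ − H) = 165 × 0.2422 = 39.96 ms.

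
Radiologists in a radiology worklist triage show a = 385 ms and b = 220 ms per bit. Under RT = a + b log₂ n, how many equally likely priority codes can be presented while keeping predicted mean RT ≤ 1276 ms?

16

Information budget: (1276 − 385)/220 = 4.0500 bits, so n ≤ 2^4.0500 = 16.564 → at most 16.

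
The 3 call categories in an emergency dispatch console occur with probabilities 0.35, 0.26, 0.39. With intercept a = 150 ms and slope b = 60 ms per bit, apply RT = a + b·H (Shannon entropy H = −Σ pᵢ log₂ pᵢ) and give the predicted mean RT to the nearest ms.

244 ms

H = 0.35·log₂(1/0.35) + 0.26·log₂(1/0.26) + 0.39·log₂(1/0.39) = 1.5652 bits.
RT = 150 + 60 × 1.5652 = 243.91 ms.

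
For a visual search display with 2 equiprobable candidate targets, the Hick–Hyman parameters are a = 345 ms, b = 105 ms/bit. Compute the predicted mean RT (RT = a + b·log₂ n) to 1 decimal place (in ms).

450.0 ms

log₂(2) = 1 bits, so RT = 345 + 105 × 1 ≈ 450.000 ms.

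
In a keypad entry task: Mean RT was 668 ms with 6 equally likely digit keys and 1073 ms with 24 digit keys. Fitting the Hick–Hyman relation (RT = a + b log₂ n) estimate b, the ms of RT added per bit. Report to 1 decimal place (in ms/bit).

202.5 ms/bit

b = (RT₂ − RT₁)/(log₂ n₂ − log₂ n₁) = (1073 − 668)/(4.5850 − 2.5850) = 202.500 ms/bit.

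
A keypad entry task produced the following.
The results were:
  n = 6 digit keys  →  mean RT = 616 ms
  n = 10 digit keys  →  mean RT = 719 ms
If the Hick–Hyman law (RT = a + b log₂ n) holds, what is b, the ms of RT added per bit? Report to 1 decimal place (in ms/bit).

The slope on a log₂ axis is (719 − 616) / (3.3219 − 2.5850) = 139.762 ms/bit.

139.8 ms/bit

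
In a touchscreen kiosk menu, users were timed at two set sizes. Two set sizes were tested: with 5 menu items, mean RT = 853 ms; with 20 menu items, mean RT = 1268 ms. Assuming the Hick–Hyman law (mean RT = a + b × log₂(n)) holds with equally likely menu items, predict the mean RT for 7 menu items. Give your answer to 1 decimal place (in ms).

953.7 ms

Solve the two-equation system in a and b:
  b = (1268 − 853) / (log₂ 20 − log₂ 5) = 415 / (4.3219 − 2.3219) = 207.500 ms/bit
  a = 853 − 207.500 × 2.3219 = 371.200 ms
Then RT(7) = 371.200 + 207.500 × log₂ 7 = 371.200 + 207.500 × 2.8074 ≈ 953.726 ms.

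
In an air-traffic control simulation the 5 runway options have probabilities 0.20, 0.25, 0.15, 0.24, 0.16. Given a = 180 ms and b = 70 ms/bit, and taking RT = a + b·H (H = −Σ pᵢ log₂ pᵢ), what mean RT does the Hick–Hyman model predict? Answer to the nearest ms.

340 ms

Entropy contributions −pᵢ log₂ pᵢ: 0.4644, 0.5000, 0.4105, 0.4941, 0.4230; sum H = 2.2921 bits.
RT = a + bH = 180 + 70·2.2921 = 340.45 ms.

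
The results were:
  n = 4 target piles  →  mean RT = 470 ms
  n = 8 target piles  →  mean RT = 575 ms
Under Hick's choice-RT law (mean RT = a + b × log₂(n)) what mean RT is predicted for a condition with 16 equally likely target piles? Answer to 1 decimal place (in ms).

Solve the two-equation system in a and b:
  b = (575 − 470) / (log₂ 8 − log₂ 4) = 105 / (3 − 2) = 105.000 ms/bit
  a = 470 − 105.000 × 2 = 260.000 ms
Then RT(16) = 260.000 + 105.000 × log₂ 16 = 260.000 + 105.000 × 4 ≈ 680.000 ms.

680.0 ms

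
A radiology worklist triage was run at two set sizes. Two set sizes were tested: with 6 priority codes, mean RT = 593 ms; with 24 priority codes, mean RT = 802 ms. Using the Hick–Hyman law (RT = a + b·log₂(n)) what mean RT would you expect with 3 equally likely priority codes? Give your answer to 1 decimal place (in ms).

Fit slope and intercept:
  b = (802 − 593) / (log₂ 24 − log₂ 6) = 209 / (4.5850 − 2.5850) = 104.500 ms/bit
  a = 593 − 104.500 × 2.5850 = 322.871 ms
Then RT(3) = 322.871 + 104.500 × log₂ 3 = 322.871 + 104.500 × 1.5850 ≈ 488.500 ms.

488.5 ms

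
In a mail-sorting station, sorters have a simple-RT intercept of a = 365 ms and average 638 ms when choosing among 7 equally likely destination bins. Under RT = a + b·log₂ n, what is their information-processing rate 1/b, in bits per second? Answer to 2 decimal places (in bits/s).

10.28 bits/s

b = (638 − 365)/log₂ 7 = 273/2.8074 = 97.245 ms per bit = 0.09724 s/bit; the reciprocal is 10.283 bits/s.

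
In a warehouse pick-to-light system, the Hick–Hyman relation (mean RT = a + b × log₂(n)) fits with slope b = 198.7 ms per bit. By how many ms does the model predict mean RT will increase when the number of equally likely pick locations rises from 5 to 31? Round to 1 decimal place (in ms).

Only the slope matters, since a is common to both: ΔRT = b·log₂(n₂/n₁).
log₂(31) − log₂(5) = 4.9542 − 2.3219 = 2.6323.
ΔRT = 198.7 × 2.6323 = 523.032 ms.

523.0 ms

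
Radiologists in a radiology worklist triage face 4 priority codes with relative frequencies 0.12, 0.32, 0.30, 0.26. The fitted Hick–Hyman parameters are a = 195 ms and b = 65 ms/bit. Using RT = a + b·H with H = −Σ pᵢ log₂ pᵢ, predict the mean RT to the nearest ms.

320 ms

Entropy contributions −pᵢ log₂ pᵢ: 0.3671, 0.5260, 0.5211, 0.5053; sum H = 1.9195 bits.
RT = a + bH = 195 + 65·1.9195 = 319.77 ms.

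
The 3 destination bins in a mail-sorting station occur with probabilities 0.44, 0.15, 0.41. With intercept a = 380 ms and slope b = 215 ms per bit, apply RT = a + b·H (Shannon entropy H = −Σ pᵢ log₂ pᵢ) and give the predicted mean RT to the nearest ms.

Entropy contributions −pᵢ log₂ pᵢ: 0.5211, 0.4105, 0.5274; sum H = 1.4591 bits.
RT = a + bH = 380 + 215·1.4591 = 693.70 ms.

694 ms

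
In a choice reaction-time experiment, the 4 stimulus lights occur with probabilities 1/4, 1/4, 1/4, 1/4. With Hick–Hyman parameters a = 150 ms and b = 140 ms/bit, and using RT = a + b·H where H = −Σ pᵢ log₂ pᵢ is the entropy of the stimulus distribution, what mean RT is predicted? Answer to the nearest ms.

H = −Σ pᵢ log₂ pᵢ = 0.25·2 + 0.25·2 + 0.25·2 + 0.25·2 = 2.000 bits.
RT = 150 + 140 × 2.000 = 430.00 ms.

430 ms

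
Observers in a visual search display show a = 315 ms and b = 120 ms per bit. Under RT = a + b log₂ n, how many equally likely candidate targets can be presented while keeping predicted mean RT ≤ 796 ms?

16

Set 315 + 120·log₂ n ≤ 796 → log₂ n ≤ (796 − 315)/120 = 4.0083.
So n ≤ 2^4.0083 = 16.093; the largest integer n is 16.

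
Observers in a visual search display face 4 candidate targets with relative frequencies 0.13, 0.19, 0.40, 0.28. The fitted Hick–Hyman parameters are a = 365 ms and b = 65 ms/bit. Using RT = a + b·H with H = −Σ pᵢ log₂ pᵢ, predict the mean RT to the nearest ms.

487 ms

Entropy contributions −pᵢ log₂ pᵢ: 0.3826, 0.4552, 0.5288, 0.5142; sum H = 1.8809 bits.
RT = a + bH = 365 + 65·1.8809 = 487.26 ms.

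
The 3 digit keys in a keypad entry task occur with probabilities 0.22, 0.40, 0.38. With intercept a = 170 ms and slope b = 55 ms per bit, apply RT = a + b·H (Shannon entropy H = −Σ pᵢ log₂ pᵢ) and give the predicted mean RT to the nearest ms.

Entropy contributions −pᵢ log₂ pᵢ: 0.4806, 0.5288, 0.5305; sum H = 1.5398 bits.
RT = a + bH = 170 + 55·1.5398 = 254.69 ms.

255 ms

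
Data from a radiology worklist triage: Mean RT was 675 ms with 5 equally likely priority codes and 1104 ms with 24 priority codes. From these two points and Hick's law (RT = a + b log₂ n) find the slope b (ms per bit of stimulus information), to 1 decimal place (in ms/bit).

189.6 ms/bit

b = (RT₂ − RT₁)/(log₂ n₂ − log₂ n₁) = (1104 − 675)/(4.5850 − 2.3219) = 189.568 ms/bit.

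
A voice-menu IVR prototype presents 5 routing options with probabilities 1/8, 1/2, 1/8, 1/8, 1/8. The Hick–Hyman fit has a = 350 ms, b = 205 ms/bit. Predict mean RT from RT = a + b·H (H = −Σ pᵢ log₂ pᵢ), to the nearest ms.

H = −Σ pᵢ log₂ pᵢ = 0.125·3 + 0.5·1 + 0.125·3 + 0.125·3 + 0.125·3 = 2.000 bits.
RT = 350 + 205 × 2.000 = 760.00 ms.

760 ms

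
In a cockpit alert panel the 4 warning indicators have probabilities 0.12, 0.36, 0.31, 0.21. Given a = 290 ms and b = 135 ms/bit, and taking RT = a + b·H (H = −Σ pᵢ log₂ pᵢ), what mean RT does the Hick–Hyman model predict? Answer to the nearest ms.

H = 0.12·log₂(1/0.12) + 0.36·log₂(1/0.36) + 0.31·log₂(1/0.31) + 0.21·log₂(1/0.21) = 1.8943 bits.
RT = 290 + 135 × 1.8943 = 545.73 ms.

546 ms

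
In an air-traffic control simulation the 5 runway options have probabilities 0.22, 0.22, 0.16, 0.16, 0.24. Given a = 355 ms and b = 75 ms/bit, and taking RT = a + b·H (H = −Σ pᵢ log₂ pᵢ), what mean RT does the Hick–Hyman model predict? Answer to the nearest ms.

528 ms

H = 0.22·log₂(1/0.22) + 0.22·log₂(1/0.22) + 0.16·log₂(1/0.16) + 0.16·log₂(1/0.16) + 0.24·log₂(1/0.24) = 2.3013 bits.
RT = 355 + 75 × 2.3013 = 527.60 ms.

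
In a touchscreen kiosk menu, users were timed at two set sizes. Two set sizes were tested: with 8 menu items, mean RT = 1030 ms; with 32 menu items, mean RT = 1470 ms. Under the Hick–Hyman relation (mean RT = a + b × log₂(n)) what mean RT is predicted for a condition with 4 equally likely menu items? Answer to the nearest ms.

810 ms

Fit slope and intercept:
  b = (1470 − 1030) / (log₂ 32 − log₂ 8) = 440 / (5 − 3) = 220 ms/bit
  a = 1030 − 220 × 3 = 370 ms
Then RT(4) = 370 + 220 × log₂ 4 = 370 + 220 × 2 ≈ 810.000 ms.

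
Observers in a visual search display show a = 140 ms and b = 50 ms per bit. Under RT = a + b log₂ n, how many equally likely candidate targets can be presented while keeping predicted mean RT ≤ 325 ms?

12

Set 140 + 50·log₂ n ≤ 325 → log₂ n ≤ (325 − 140)/50 = 3.7000.
So n ≤ 2^3.7000 = 12.996; the largest integer n is 12.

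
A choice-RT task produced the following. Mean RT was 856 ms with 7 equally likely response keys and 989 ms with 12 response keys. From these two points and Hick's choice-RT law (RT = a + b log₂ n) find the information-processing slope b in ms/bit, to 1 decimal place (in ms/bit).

171.0 ms/bit

The slope on a log₂ axis is (989 − 856) / (3.5850 − 2.8074) = 171.037 ms/bit.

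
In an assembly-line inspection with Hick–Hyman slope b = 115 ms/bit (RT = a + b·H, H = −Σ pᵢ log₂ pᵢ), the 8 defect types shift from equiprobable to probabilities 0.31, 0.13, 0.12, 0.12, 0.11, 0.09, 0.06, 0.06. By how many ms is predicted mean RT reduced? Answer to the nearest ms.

The RT saving is b·ΔH. Equiprobable H₀ = log₂(8) = 3.0000 bits; with the given probabilities H = 2.7906 bits.
b·(H₀ − H) = 115 × (3.0000 − 2.7906) = 24.08 ms.

24 ms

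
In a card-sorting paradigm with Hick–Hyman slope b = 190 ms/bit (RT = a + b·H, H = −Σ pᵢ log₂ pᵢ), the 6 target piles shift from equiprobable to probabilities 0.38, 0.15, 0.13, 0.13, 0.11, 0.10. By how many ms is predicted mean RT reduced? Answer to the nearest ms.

The RT saving is b·ΔH. Equiprobable H₀ = log₂(6) = 2.5850 bits; with the given probabilities H = 2.3888 bits.
b·(H₀ − H) = 190 × (2.5850 − 2.3888) = 37.28 ms.

37 ms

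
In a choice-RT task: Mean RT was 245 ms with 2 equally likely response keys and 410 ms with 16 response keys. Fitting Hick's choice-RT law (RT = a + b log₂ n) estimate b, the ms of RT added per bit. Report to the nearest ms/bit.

The slope on a log₂ axis is (410 − 245) / (4 − 1) = 55 ms/bit.

55 ms/bit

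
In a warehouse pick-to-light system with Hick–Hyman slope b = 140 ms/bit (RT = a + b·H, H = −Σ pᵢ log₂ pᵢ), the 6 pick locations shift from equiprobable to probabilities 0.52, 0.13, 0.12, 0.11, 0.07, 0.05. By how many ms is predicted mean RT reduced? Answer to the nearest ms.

Equiprobable entropy H₀ = log₂ 6 = 2.5850 bits.
Skewed entropy H = −Σ pᵢ log₂ pᵢ = 2.0752 bits.
ΔRT = b·(H₀ − H) = 140 × 0.5097 = 71.36 ms.

71 ms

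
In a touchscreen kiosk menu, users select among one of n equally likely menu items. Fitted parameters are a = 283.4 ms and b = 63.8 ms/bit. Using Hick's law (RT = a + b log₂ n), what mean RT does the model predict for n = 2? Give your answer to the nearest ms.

log₂(2) = 1 bits, so RT = 283.4 + 63.8 × 1 ≈ 347.200 ms.

347 ms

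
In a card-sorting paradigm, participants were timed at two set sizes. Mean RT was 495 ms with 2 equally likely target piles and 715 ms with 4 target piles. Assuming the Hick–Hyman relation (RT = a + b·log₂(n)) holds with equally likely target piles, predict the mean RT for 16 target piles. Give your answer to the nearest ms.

With log₂ n on the abscissa the relation is linear; from the two conditions:
  b = (715 − 495) / (log₂ 4 − log₂ 2) = 220 / (2 − 1) = 220 ms/bit
  a = 495 − 220 × 1 = 275 ms
Then RT(16) = 275 + 220 × log₂ 16 = 275 + 220 × 4 ≈ 1155.000 ms.

1155 ms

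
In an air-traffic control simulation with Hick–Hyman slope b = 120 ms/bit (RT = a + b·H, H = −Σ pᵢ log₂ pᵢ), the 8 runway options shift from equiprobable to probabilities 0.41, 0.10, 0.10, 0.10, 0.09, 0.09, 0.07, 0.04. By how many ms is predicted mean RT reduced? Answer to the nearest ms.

Equiprobable entropy H₀ = log₂ 8 = 3.0000 bits.
Skewed entropy H = −Σ pᵢ log₂ pᵢ = 2.6036 bits.
ΔRT = b·(H₀ − H) = 120 × 0.3964 = 47.57 ms.

48 ms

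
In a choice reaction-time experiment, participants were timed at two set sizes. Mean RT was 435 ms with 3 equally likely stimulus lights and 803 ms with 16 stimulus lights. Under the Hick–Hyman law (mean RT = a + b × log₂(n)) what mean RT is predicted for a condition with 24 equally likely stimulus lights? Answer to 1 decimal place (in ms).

With log₂ n on the abscissa the relation is linear; from the two conditions:
  b = (803 − 435) / (log₂ 16 − log₂ 3) = 368 / (4 − 1.5850) = 152.379 ms/bit
  a = 435 − 152.379 × 1.5850 = 193.486 ms
Then RT(24) = 193.486 + 152.379 × log₂ 24 = 193.486 + 152.379 × 4.5850 ≈ 892.136 ms.

892.1 ms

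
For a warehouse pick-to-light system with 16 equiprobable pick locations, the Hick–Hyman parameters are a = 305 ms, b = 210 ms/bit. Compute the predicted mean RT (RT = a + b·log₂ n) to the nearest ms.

log₂(16) = 4 bits, so RT = 305 + 210 × 4 ≈ 1145.000 ms.

1145 ms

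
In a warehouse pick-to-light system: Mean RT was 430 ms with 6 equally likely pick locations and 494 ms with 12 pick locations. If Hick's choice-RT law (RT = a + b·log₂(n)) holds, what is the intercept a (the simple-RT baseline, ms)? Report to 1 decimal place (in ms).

264.6 ms

The slope on a log₂ axis is (494 − 430) / (3.5850 − 2.5850) = 64.000 ms/bit.
a = RT₁ − b·log₂ n₁ = 430 − 64.000 × 2.5850 = 264.562 ms.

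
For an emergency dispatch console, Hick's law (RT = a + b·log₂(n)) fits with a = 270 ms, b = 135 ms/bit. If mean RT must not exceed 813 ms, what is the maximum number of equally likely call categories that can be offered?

16

135·log₂ n ≤ 813 − 270 = 543, giving log₂ n ≤ 4.0222 and n ≤ 16.248. The largest whole number is 16.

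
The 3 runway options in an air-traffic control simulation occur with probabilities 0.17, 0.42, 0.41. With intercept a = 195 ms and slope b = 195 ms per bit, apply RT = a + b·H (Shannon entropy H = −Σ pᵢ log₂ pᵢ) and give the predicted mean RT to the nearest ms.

Entropy contributions −pᵢ log₂ pᵢ: 0.4346, 0.5256, 0.5274; sum H = 1.4876 bits.
RT = a + bH = 195 + 195·1.4876 = 485.09 ms.

485 ms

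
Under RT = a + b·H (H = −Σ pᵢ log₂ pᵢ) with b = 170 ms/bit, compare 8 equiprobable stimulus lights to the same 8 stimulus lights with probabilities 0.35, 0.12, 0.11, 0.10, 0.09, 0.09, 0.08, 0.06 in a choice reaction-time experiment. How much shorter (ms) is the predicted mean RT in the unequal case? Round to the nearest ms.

44 ms

Equiprobable entropy H₀ = log₂ 8 = 3.0000 bits.
Skewed entropy H = −Σ pᵢ log₂ pᵢ = 2.7400 bits.
ΔRT = b·(H₀ − H) = 170 × 0.2600 = 44.20 ms.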